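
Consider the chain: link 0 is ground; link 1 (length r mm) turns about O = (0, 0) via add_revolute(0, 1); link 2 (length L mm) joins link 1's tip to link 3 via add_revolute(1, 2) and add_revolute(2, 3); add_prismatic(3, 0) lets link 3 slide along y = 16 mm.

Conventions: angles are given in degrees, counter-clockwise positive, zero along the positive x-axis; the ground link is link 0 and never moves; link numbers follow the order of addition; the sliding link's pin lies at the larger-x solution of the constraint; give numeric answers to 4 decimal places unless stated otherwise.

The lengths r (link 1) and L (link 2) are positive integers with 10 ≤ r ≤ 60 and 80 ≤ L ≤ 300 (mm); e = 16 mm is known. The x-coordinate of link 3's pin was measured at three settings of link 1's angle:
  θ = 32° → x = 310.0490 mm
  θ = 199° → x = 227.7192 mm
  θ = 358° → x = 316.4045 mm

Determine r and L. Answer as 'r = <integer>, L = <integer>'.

constraint per measurement: (x − r cos θ)² + (r sin θ − e)² = L²
subtracting the θ₁ and θ₂ equations cancels the r² and L² terms:
r = (x₁² − x₂²) / (2[(x₁cos θ₁ + e sin θ₁) − (x₂cos θ₂ + e sin θ₂)]) = 45.0000 → r = 45
L² = (x₁ − r cos θ₁)² + (r sin θ₁ − e)² = 73984.0169 → L = 272.0000 → L = 272
check at θ₃=358°: x = 316.4045 (printed 316.4045) ✓

r = 45, L = 272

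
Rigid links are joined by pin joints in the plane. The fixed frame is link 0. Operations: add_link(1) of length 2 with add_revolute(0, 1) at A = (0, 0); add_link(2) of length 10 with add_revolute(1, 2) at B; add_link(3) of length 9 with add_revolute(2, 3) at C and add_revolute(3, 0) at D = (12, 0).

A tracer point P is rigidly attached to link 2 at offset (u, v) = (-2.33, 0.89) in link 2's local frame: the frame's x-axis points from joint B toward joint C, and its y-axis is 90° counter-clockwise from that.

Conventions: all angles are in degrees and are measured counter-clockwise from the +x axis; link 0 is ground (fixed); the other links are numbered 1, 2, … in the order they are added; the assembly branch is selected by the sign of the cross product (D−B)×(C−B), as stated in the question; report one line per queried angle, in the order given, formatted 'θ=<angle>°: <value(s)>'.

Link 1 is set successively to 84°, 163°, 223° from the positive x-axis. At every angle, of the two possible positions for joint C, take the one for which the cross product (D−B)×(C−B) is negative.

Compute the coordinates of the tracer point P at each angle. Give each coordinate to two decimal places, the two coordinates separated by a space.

A=(0,0), D=(12.00,0)
θ=84°: B = A + 2.00·(cos84°, sin84°) = (0.2091, 1.9890)
θ=84°: |BD| = 11.9575
θ=84°: circle(B,10.00) ∩ circle(D,9.00): a=6.7732, h=7.3568
θ=84°:   candidates: C₊=(8.1117,8.1167) cross=87.970; C₋=(5.6642,-6.3920) cross=-87.970
θ=84°:   branch - wants cross < 0 → take C=(5.6642,-6.3920) (cross=-87.970)
θ=84°: ex = (C−B)/|BC| = (0.5455,-0.8381); ey = (0.8381,0.5455)
θ=84°: P = B + -2.33·ex + 0.89·ey = (-0.3161,4.4273)
θ=163°: B = A + 2.00·(cos163°, sin163°) = (-1.9126, 0.5847)
θ=163°: |BD| = 13.9249
θ=163°: circle(B,10.00) ∩ circle(D,9.00): a=7.6447, h=6.4466
θ=163°:   candidates: C₊=(5.9960,6.7047) cross=89.768; C₋=(5.4546,-6.1772) cross=-89.768
θ=163°:   branch - wants cross < 0 → take C=(5.4546,-6.1772) (cross=-89.768)
θ=163°: ex = (C−B)/|BC| = (0.7367,-0.6762); ey = (0.6762,0.7367)
θ=163°: P = B + -2.33·ex + 0.89·ey = (-3.0274,2.8160)
θ=223°: B = A + 2.00·(cos223°, sin223°) = (-1.4627, -1.3640)
θ=223°: |BD| = 13.5316
θ=223°: circle(B,10.00) ∩ circle(D,9.00): a=7.4679, h=6.6506
θ=223°:   candidates: C₊=(5.2967,6.0055) cross=89.994; C₋=(6.6375,-7.2280) cross=-89.994
θ=223°:   branch - wants cross < 0 → take C=(6.6375,-7.2280) (cross=-89.994)
θ=223°: ex = (C−B)/|BC| = (0.8100,-0.5864); ey = (0.5864,0.8100)
θ=223°: P = B + -2.33·ex + 0.89·ey = (-2.8282,0.7232)

θ=84°: -0.32 4.43
θ=163°: -3.03 2.82
θ=223°: -2.83 0.72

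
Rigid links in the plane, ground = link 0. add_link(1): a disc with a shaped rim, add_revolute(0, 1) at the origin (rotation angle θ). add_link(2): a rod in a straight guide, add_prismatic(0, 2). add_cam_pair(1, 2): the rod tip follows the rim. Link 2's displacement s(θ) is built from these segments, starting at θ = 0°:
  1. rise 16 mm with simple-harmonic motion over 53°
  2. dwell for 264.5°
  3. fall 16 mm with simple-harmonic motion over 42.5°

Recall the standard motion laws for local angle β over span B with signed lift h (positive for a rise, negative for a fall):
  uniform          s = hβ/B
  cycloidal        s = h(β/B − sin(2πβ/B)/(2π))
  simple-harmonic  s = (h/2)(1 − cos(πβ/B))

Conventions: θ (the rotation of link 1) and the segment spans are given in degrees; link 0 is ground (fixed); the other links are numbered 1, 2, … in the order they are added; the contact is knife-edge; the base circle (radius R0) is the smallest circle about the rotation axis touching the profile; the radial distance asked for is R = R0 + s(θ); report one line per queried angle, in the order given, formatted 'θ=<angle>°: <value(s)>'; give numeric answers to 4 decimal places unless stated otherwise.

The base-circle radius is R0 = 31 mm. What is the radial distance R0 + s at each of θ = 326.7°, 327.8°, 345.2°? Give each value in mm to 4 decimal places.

segment 1 (0° to 53°, simple-harmonic, h = 16) is passed completely: s = 0.0000 + (16) = 16.0000
segment 2 (53° to 317.5°, dwell): s unchanged at 16.0000
θ = 326.7° falls in segment 3 (317.5° to 360°, simple-harmonic, h = -16): β = 326.7 − 317.5 = 9.2°, B = 42.5°; Δs = -16/2·(1 − cos(π·0.2165)) = -1.7797; s = 16.0000 − 1.7797 = 14.2203
θ = 327.8° falls in segment 3 (317.5° to 360°, simple-harmonic, h = -16): β = 327.8 − 317.5 = 10.3°, B = 42.5°; Δs = -16/2·(1 − cos(π·0.2424)) = -2.2089; s = 16.0000 − 2.2089 = 13.7911
θ = 345.2° falls in segment 3 (317.5° to 360°, simple-harmonic, h = -16): β = 345.2 − 317.5 = 27.7°, B = 42.5°; Δs = -16/2·(1 − cos(π·0.6518)) = -11.6714; s = 16.0000 − 11.6714 = 4.3286
θ=326.7°: R = R0 + s = 31 + 14.2203 = 45.2203
θ=327.8°: R = R0 + s = 31 + 13.7911 = 44.7911
θ=345.2°: R = R0 + s = 31 + 4.3286 = 35.3286

θ=326.7°: 45.2203
θ=327.8°: 44.7911
θ=345.2°: 35.3286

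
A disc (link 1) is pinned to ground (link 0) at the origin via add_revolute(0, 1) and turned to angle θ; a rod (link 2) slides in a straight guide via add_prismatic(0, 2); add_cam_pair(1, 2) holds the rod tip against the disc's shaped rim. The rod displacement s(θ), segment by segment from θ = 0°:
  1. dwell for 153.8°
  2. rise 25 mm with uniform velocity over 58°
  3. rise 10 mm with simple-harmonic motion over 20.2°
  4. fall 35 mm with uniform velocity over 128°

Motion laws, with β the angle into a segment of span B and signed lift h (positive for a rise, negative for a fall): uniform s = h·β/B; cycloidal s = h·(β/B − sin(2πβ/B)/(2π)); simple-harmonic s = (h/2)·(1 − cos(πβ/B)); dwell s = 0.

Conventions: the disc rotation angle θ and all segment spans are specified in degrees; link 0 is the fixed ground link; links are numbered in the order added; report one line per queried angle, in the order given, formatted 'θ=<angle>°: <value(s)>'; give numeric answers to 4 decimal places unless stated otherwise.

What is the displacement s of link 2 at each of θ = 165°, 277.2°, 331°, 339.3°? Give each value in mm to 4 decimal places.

segment 1 (0° to 153.8°, dwell): s unchanged at 0.0000
θ = 165° falls in segment 2 (153.8° to 211.8°, uniform, h = 25): β = 165 − 153.8 = 11.2°, B = 58°; Δs = 25·11.2/58 = 4.8276; s = 0.0000 + 4.8276 = 4.8276
segment 2 (153.8° to 211.8°, uniform, h = 25) is passed completely: s = 0.0000 + (25) = 25.0000
segment 3 (211.8° to 232°, simple-harmonic, h = 10) is passed completely: s = 25.0000 + (10) = 35.0000
θ = 277.2° falls in segment 4 (232° to 360°, uniform, h = -35): β = 277.2 − 232 = 45.2°, B = 128°; Δs = -35·45.2/128 = -12.3594; s = 35.0000 − 12.3594 = 22.6406
θ = 331° falls in segment 4 (232° to 360°, uniform, h = -35): β = 331 − 232 = 99°, B = 128°; Δs = -35·99/128 = -27.0703; s = 35.0000 − 27.0703 = 7.9297
θ = 339.3° falls in segment 4 (232° to 360°, uniform, h = -35): β = 339.3 − 232 = 107.3°, B = 128°; Δs = -35·107.3/128 = -29.3398; s = 35.0000 − 29.3398 = 5.6602

θ=165°: 4.8276
θ=277.2°: 22.6406
θ=331°: 7.9297
θ=339.3°: 5.6602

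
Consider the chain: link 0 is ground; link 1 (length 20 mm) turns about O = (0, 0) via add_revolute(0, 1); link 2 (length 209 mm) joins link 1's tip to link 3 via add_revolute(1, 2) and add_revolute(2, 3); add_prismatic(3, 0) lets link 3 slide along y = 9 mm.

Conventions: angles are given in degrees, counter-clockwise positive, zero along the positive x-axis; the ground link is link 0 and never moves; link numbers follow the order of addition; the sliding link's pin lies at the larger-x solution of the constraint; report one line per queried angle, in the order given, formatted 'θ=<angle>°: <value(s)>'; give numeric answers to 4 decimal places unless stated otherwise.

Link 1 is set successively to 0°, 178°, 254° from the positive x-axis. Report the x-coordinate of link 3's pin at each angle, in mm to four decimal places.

geometry: r = 20 mm, L = 209 mm, e = 9 mm
θ=0°: crank pin P = (r cos θ, r sin θ) = (20.000000, 0.000000)
θ=0°: h = r sin θ − e = 0.000000 − 9 = -9.000000
θ=0°: x = r cos θ + √(L² − h²) = 20.000000 + 208.806130 = 228.806130
θ=178°: crank pin P = (r cos θ, r sin θ) = (-19.987817, 0.697990)
θ=178°: h = r sin θ − e = 0.697990 − 9 = -8.302010
θ=178°: x = r cos θ + √(L² − h²) = -19.987817 + 208.835046 = 188.847230
θ=254°: crank pin P = (r cos θ, r sin θ) = (-5.512747, -19.225234)
θ=254°: h = r sin θ − e = -19.225234 − 9 = -28.225234
θ=254°: x = r cos θ + √(L² − h²) = -5.512747 + 207.085335 = 201.572588

θ=0°: 228.8061
θ=178°: 188.8472
θ=254°: 201.5726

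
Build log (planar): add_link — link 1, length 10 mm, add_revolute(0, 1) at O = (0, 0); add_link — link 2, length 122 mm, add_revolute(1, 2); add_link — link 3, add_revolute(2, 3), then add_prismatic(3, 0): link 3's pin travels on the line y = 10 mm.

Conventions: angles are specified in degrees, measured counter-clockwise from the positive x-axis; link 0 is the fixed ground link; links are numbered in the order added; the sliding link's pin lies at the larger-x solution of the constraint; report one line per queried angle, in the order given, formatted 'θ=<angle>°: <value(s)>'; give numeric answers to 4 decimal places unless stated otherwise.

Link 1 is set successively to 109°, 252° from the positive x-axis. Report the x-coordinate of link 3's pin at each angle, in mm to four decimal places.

geometry: r = 10 mm, L = 122 mm, e = 10 mm
θ=109°: crank pin P = (r cos θ, r sin θ) = (-3.255682, 9.455186)
θ=109°: h = r sin θ − e = 9.455186 − 10 = -0.544814
θ=109°: x = r cos θ + √(L² − h²) = -3.255682 + 121.998784 = 118.743102
θ=252°: crank pin P = (r cos θ, r sin θ) = (-3.090170, -9.510565)
θ=252°: h = r sin θ − e = -9.510565 − 10 = -19.510565
θ=252°: x = r cos θ + √(L² − h²) = -3.090170 + 120.429805 = 117.339635

θ=109°: 118.7431
θ=252°: 117.3396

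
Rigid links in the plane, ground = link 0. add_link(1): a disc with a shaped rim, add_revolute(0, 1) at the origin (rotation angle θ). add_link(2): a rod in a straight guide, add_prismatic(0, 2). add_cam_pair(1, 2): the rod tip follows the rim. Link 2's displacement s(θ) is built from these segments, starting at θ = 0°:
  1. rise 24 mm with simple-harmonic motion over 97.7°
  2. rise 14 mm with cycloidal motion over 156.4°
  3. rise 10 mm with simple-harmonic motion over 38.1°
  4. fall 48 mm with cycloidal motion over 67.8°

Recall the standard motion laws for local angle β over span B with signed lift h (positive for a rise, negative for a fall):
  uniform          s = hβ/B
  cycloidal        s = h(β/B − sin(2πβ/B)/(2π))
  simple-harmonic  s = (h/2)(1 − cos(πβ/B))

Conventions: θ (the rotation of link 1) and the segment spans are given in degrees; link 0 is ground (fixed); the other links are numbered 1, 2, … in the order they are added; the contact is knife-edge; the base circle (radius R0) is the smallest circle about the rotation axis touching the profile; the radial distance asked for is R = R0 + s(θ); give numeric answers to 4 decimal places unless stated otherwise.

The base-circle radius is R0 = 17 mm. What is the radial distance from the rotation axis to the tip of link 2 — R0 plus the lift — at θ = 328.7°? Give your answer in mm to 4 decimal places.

segment 1 (0° to 97.7°, simple-harmonic, h = 24) is passed completely: s = 0.0000 + (24) = 24.0000
segment 2 (97.7° to 254.1°, cycloidal, h = 14) is passed completely: s = 24.0000 + (14) = 38.0000
segment 3 (254.1° to 292.2°, simple-harmonic, h = 10) is passed completely: s = 38.0000 + (10) = 48.0000
θ = 328.7° falls in segment 4 (292.2° to 360°, cycloidal, h = -48): β = 328.7 − 292.2 = 36.5°, B = 67.8°; Δs = -48·(0.5383 − sin(2π·0.5383)/(2π)) = -27.6637; s = 48.0000 − 27.6637 = 20.3363
R = R0 + s = 17 + 20.3363 = 37.3363

37.3363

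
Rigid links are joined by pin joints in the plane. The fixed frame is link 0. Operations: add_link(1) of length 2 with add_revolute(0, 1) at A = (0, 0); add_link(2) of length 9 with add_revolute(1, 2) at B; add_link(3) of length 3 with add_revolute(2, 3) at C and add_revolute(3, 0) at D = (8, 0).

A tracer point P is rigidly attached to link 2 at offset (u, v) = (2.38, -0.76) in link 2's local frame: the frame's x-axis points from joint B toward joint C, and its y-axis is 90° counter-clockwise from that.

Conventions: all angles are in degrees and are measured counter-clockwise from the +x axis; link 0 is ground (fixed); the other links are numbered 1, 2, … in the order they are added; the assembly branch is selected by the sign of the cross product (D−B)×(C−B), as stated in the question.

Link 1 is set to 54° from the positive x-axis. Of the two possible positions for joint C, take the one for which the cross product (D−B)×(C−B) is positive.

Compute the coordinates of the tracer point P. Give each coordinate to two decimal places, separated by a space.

A=(0,0), D=(8.00,0)
B = A + 2.00·(cos54°, sin54°) = (1.1756, 1.6180)
|BD| = 7.0136
circle(B,9.00) ∩ circle(D,3.00): a=8.6397, h=2.5211
  candidates: C₊=(10.1638,2.0780) cross=17.682; C₋=(9.0006,-2.8282) cross=-17.682
  branch + wants cross > 0 → take C=(10.1638,2.0780) (cross=17.682)
ex = (C−B)/|BC| = (0.9987,0.0511); ey = (-0.0511,0.9987)
P = B + 2.38·ex + -0.76·ey = (3.5913,0.9807)

3.59 0.98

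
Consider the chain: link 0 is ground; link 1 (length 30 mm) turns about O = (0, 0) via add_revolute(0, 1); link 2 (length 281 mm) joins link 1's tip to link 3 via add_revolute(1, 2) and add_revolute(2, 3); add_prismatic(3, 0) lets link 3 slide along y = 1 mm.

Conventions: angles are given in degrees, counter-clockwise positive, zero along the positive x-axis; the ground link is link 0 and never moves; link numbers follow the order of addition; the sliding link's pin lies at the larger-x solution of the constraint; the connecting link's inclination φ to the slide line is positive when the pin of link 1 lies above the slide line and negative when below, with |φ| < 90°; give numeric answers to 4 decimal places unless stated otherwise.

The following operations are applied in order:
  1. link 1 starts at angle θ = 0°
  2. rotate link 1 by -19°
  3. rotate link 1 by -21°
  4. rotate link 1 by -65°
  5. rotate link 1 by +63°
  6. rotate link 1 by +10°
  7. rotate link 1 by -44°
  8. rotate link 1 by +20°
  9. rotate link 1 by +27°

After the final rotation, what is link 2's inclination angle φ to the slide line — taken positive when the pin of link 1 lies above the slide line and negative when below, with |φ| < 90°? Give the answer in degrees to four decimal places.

geometry: r = 30 mm, L = 281 mm, e = 1 mm; θ starts at 0°
rotate link 1 by -19°: θ ← 0° -19° = -19°
rotate link 1 by -21°: θ ← -19° -21° = -40°
rotate link 1 by -65°: θ ← -40° -65° = -105°
rotate link 1 by +63°: θ ← -105° +63° = -42°
rotate link 1 by +10°: θ ← -42° +10° = -32°
rotate link 1 by -44°: θ ← -32° -44° = -76°
rotate link 1 by +20°: θ ← -76° +20° = -56°
rotate link 1 by +27°: θ ← -56° +27° = -29°
h = r sin θ − e = -14.544289 − 1 = -15.544289
sin φ = h / L = -15.544289 / 281 = -0.05531775
φ = arcsin(-0.05531775) = -3.171092°

-3.1711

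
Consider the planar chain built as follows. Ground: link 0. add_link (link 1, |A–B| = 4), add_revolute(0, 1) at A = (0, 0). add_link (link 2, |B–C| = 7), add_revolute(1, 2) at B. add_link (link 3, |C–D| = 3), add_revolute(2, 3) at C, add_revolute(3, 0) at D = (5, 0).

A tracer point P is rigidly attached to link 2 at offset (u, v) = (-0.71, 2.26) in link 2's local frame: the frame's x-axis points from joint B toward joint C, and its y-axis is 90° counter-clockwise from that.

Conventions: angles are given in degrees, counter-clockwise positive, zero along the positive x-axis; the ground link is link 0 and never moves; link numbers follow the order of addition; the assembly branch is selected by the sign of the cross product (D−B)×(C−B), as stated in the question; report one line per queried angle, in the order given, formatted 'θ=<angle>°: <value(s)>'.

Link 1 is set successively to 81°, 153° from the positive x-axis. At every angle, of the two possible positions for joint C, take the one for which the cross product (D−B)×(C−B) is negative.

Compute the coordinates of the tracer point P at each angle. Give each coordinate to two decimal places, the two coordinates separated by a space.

A=(0,0), D=(5.00,0)
θ=81°: B = A + 4.00·(cos81°, sin81°) = (0.6257, 3.9508)
θ=81°: |BD| = 5.8943
θ=81°: circle(B,7.00) ∩ circle(D,3.00): a=6.3403, h=2.9667
θ=81°:   candidates: C₊=(7.3194,1.9027) cross=17.486; C₋=(3.3425,-2.5005) cross=-17.486
θ=81°:   branch - wants cross < 0 → take C=(3.3425,-2.5005) (cross=-17.486)
θ=81°: ex = (C−B)/|BC| = (0.3881,-0.9216); ey = (0.9216,0.3881)
θ=81°: P = B + -0.71·ex + 2.26·ey = (2.4330,5.4822)
θ=153°: B = A + 4.00·(cos153°, sin153°) = (-3.5640, 1.8160)
θ=153°: |BD| = 8.7544
θ=153°: circle(B,7.00) ∩ circle(D,3.00): a=6.6618, h=2.1496
θ=153°:   candidates: C₊=(3.3987,2.5369) cross=18.818; C₋=(2.5070,-1.6687) cross=-18.818
θ=153°:   branch - wants cross < 0 → take C=(2.5070,-1.6687) (cross=-18.818)
θ=153°: ex = (C−B)/|BC| = (0.8673,-0.4978); ey = (0.4978,0.8673)
θ=153°: P = B + -0.71·ex + 2.26·ey = (-3.0547,4.1295)

θ=81°: 2.43 5.48
θ=153°: -3.05 4.13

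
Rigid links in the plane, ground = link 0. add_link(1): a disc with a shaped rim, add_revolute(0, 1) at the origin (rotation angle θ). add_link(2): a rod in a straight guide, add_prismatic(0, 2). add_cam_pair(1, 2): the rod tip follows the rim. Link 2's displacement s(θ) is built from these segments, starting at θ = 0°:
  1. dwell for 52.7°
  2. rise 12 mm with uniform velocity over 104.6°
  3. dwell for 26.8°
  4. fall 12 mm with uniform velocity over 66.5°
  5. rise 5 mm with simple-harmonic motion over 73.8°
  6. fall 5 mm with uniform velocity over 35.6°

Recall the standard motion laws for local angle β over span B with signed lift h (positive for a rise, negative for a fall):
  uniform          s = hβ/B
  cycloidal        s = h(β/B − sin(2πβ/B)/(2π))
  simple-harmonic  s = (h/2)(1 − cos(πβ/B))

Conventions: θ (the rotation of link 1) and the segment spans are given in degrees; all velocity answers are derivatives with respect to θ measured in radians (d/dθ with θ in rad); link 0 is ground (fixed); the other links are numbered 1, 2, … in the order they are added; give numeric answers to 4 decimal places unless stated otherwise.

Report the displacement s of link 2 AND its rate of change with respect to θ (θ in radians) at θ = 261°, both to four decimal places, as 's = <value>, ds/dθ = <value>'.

segment 1 (0° to 52.7°, dwell): s unchanged at 0.0000
segment 2 (52.7° to 157.3°, uniform, h = 12) is passed completely: s = 0.0000 + (12) = 12.0000
segment 3 (157.3° to 184.1°, dwell): s unchanged at 12.0000
segment 4 (184.1° to 250.6°, uniform, h = -12) is passed completely: s = 12.0000 + (-12) = 0.0000
θ = 261° falls in segment 5 (250.6° to 324.4°, simple-harmonic, h = 5): β = 261 − 250.6 = 10.4°, B = 73.8°; Δs = 5/2·(1 − cos(π·0.1409)) = 0.2410; s = 0.0000 + 0.2410 = 0.2410
velocity in seg [250.6°–324.4°] (simple-harmonic), θ in radians: β = 10.4° = 0.1815 rad, B = 73.8° = 1.2881 rad; ds/dθ = (πh/(2B)) sin(πβ/B) = (π·5/(2·1.2881)) sin(π·0.1409) = 2.612175 mm/rad

s = 0.2410, ds/dθ = 2.6122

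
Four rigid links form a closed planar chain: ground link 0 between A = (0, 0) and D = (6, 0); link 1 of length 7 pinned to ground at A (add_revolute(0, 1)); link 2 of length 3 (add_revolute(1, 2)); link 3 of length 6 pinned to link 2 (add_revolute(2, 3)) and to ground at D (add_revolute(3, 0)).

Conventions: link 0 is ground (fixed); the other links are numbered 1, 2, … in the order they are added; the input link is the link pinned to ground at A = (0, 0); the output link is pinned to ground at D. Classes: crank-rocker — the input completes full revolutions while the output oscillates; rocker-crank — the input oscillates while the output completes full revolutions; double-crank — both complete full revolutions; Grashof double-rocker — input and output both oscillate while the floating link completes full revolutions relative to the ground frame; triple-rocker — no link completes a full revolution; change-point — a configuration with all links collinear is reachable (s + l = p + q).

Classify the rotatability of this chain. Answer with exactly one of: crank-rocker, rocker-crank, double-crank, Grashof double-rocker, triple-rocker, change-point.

lengths: ground=6, input=7, coupler=3, output=6
sorted: s=3 (shortest), l=7 (longest), p+q=12
s + l = 10 vs p + q = 12
s + l < p + q (Grashof) with shortest = coupler link → Grashof double-rocker

Grashof double-rocker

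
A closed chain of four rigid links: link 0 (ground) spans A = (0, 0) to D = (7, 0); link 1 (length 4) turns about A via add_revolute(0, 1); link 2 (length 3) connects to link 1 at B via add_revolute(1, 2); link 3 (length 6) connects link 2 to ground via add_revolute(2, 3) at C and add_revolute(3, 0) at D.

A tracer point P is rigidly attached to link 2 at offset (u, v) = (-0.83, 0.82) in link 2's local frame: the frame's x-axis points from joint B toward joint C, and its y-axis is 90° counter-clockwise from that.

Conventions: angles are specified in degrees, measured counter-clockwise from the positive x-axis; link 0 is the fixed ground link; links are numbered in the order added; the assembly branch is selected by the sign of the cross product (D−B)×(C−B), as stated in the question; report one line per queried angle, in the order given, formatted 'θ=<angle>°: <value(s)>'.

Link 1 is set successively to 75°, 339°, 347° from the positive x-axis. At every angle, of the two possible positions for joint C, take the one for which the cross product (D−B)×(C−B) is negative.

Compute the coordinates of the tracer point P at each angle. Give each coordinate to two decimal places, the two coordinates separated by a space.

A=(0,0), D=(7.00,0)
θ=75°: B = A + 4.00·(cos75°, sin75°) = (1.0353, 3.8637)
θ=75°: |BD| = 7.1068
θ=75°: circle(B,3.00) ∩ circle(D,6.00): a=1.6538, h=2.5030
θ=75°:   candidates: C₊=(3.7841,5.0654) cross=17.788; C₋=(1.0625,0.8638) cross=-17.788
θ=75°:   branch - wants cross < 0 → take C=(1.0625,0.8638) (cross=-17.788)
θ=75°: ex = (C−B)/|BC| = (0.0091,-1.0000); ey = (1.0000,0.0091)
θ=75°: P = B + -0.83·ex + 0.82·ey = (1.8477,4.7011)
θ=339°: B = A + 4.00·(cos339°, sin339°) = (3.7343, -1.4335)
θ=339°: |BD| = 3.5664
θ=339°: circle(B,3.00) ∩ circle(D,6.00): a=-2.0021, h=2.2342
θ=339°:   candidates: C₊=(1.0031,-0.1924) cross=7.968; C₋=(2.7991,-4.2840) cross=-7.968
θ=339°:   branch - wants cross < 0 → take C=(2.7991,-4.2840) (cross=-7.968)
θ=339°: ex = (C−B)/|BC| = (-0.3117,-0.9502); ey = (0.9502,-0.3117)
θ=339°: P = B + -0.83·ex + 0.82·ey = (4.7722,-0.9005)
θ=347°: B = A + 4.00·(cos347°, sin347°) = (3.8975, -0.8998)
θ=347°: |BD| = 3.2304
θ=347°: circle(B,3.00) ∩ circle(D,6.00): a=-2.5639, h=1.5577
θ=347°:   candidates: C₊=(1.0012,-0.1179) cross=5.032; C₋=(1.8689,-3.1100) cross=-5.032
θ=347°:   branch - wants cross < 0 → take C=(1.8689,-3.1100) (cross=-5.032)
θ=347°: ex = (C−B)/|BC| = (-0.6762,-0.7367); ey = (0.7367,-0.6762)
θ=347°: P = B + -0.83·ex + 0.82·ey = (5.0628,-0.8428)

θ=75°: 1.85 4.70
θ=339°: 4.77 -0.90
θ=347°: 5.06 -0.84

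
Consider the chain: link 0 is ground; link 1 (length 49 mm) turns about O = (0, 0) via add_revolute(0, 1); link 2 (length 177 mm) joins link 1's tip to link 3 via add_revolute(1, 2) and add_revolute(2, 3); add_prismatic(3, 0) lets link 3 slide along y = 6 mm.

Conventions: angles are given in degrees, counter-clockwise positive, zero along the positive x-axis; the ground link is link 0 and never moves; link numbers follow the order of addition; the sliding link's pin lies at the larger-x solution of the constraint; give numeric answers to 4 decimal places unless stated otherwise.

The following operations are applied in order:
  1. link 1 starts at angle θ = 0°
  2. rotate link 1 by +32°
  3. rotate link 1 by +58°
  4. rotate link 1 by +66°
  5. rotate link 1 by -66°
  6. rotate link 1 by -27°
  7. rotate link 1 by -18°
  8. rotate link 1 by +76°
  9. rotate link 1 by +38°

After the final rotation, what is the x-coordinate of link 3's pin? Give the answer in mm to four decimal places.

geometry: r = 49 mm, L = 177 mm, e = 6 mm; θ starts at 0°
rotate link 1 by +32°: θ ← 0° +32° = 32°
rotate link 1 by +58°: θ ← 32° +58° = 90°
rotate link 1 by +66°: θ ← 90° +66° = 156°
rotate link 1 by -66°: θ ← 156° -66° = 90°
rotate link 1 by -27°: θ ← 90° -27° = 63°
rotate link 1 by -18°: θ ← 63° -18° = 45°
rotate link 1 by +76°: θ ← 45° +76° = 121°
rotate link 1 by +38°: θ ← 121° +38° = 159°
crank pin P = (r cos θ, r sin θ) = (-45.745441, 17.560030)
h = r sin θ − e = 17.560030 − 6 = 11.560030
x = r cos θ + √(L² − h²) = -45.745441 + 176.622099 = 130.876658

130.8767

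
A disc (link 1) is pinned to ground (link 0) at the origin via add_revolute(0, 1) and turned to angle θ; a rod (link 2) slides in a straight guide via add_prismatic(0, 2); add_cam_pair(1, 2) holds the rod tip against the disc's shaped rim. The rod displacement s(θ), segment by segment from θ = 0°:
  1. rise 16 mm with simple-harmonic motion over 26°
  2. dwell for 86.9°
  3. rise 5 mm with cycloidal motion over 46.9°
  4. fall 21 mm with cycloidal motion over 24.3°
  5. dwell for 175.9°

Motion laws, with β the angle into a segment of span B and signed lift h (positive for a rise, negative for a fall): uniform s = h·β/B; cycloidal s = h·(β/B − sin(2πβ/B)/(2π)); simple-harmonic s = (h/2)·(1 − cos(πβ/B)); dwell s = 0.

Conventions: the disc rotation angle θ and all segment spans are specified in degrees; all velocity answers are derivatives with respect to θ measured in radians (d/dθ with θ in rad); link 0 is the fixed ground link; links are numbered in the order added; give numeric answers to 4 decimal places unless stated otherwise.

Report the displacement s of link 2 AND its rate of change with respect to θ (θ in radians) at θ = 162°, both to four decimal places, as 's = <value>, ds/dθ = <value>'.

segment 1 (0° to 26°, simple-harmonic, h = 16) is passed completely: s = 0.0000 + (16) = 16.0000
segment 2 (26° to 112.9°, dwell): s unchanged at 16.0000
segment 3 (112.9° to 159.8°, cycloidal, h = 5) is passed completely: s = 16.0000 + (5) = 21.0000
θ = 162° falls in segment 4 (159.8° to 184.1°, cycloidal, h = -21): β = 162 − 159.8 = 2.2°, B = 24.3°; Δs = -21·(0.0905 − sin(2π·0.0905)/(2π)) = -0.1009; s = 21.0000 − 0.1009 = 20.8991
velocity in seg [159.8°–184.1°] (cycloidal), θ in radians: β = 2.2° = 0.0384 rad, B = 24.3° = 0.4241 rad; ds/dθ = (h/B)(1 − cos(2πβ/B)) = ((-21)/0.4241)(1 − cos(2π·0.0905)) = -7.797501 mm/rad

s = 20.8991, ds/dθ = -7.7975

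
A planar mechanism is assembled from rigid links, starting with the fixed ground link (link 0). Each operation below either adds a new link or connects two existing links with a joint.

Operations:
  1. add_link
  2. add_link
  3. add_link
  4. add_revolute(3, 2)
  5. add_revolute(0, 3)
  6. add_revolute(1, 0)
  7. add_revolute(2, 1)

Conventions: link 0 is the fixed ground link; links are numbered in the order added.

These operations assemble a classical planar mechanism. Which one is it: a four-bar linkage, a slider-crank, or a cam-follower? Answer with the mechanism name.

links: 4 (incl. ground); joints: 4 revolute, 0 prismatic, 0 higher (cam) pair, forming one closed loop
4 links in a single 4R loop → four-bar linkage

four-bar linkage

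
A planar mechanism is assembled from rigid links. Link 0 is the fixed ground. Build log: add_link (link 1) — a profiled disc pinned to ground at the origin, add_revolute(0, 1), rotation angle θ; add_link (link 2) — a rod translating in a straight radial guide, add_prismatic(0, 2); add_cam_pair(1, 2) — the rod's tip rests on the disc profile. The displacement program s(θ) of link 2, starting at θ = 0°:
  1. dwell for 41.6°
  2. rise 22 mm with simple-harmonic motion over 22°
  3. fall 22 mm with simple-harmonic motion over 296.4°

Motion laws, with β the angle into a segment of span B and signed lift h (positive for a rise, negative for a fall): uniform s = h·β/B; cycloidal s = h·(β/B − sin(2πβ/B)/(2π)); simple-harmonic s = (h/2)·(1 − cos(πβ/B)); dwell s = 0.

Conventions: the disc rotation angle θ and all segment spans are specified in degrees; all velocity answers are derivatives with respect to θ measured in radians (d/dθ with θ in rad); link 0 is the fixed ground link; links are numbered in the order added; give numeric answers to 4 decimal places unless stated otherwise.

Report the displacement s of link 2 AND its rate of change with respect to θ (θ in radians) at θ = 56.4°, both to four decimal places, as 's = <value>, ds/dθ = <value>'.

seg 1 [0°–41.6°] dwell: s stays 0.0000
seg 2 [41.6°–63.6°] simple-harmonic, h=22: θ=56.4° here. β=14.8, B=22. 22/2·(1 − cos(π·0.6727)) = 16.6804 → s = 16.6804
velocity in seg [41.6°–63.6°] (simple-harmonic), θ in radians: β = 14.8° = 0.2583 rad, B = 22° = 0.3840 rad; ds/dθ = (πh/(2B)) sin(πβ/B) = (π·22/(2·0.3840)) sin(π·0.6727) = 77.071413 mm/rad

s = 16.6804, ds/dθ = 77.0714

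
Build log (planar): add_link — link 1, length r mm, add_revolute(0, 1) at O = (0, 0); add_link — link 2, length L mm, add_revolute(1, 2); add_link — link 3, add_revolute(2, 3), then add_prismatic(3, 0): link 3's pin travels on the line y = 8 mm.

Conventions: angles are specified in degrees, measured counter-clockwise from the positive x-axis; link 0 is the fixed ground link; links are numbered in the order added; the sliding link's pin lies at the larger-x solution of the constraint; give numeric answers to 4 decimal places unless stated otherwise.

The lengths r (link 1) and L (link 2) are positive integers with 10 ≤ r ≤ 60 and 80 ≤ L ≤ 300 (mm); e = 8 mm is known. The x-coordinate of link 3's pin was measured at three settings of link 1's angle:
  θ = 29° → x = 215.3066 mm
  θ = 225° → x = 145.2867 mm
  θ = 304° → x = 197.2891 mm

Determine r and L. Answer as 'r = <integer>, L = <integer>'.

constraint per measurement: (x − r cos θ)² + (r sin θ − e)² = L²
subtracting the θ₁ and θ₂ equations cancels the r² and L² terms:
r = (x₁² − x₂²) / (2[(x₁cos θ₁ + e sin θ₁) − (x₂cos θ₂ + e sin θ₂)]) = 42.0000 → r = 42
L² = (x₁ − r cos θ₁)² + (r sin θ₁ − e)² = 32040.9827 → L = 179.0000 → L = 179
check at θ₃=304°: x = 197.2891 (printed 197.2891) ✓

r = 42, L = 179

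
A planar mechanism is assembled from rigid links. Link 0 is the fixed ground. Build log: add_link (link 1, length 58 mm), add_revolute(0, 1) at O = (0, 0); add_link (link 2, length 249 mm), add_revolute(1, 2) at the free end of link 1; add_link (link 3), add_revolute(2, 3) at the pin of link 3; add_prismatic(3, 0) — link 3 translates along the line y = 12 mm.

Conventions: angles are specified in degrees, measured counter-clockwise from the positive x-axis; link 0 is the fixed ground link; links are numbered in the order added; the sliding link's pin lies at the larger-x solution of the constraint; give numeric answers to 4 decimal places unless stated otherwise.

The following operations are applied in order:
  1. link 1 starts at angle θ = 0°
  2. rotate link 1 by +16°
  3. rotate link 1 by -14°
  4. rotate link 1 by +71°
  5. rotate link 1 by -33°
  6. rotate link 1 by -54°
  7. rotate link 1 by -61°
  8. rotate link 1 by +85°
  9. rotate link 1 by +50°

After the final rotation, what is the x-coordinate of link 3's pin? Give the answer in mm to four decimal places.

geometry: r = 58 mm, L = 249 mm, e = 12 mm; θ starts at 0°
rotate link 1 by +16°: θ ← 0° +16° = 16°
rotate link 1 by -14°: θ ← 16° -14° = 2°
rotate link 1 by +71°: θ ← 2° +71° = 73°
rotate link 1 by -33°: θ ← 73° -33° = 40°
rotate link 1 by -54°: θ ← 40° -54° = -14°
rotate link 1 by -61°: θ ← -14° -61° = -75°
rotate link 1 by +85°: θ ← -75° +85° = 10°
rotate link 1 by +50°: θ ← 10° +50° = 60°
crank pin P = (r cos θ, r sin θ) = (29.000000, 50.229473)
h = r sin θ − e = 50.229473 − 12 = 38.229473
x = r cos θ + √(L² − h²) = 29.000000 + 246.047775 = 275.047775

275.0478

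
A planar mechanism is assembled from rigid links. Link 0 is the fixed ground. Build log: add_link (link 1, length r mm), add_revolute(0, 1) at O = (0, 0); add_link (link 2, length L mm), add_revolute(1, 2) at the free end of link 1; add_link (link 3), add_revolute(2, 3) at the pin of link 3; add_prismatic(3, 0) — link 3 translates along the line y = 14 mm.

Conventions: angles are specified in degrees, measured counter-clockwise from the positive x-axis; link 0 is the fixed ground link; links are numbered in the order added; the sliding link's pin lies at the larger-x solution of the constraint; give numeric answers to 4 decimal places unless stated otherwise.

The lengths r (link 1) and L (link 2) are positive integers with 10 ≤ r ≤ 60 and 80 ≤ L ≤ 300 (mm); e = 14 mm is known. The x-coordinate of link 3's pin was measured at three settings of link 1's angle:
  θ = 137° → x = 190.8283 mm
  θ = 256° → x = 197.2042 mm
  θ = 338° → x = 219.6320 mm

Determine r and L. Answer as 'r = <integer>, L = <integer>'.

constraint per measurement: (x − r cos θ)² + (r sin θ − e)² = L²
subtracting the θ₁ and θ₂ equations cancels the r² and L² terms:
r = (x₁² − x₂²) / (2[(x₁cos θ₁ + e sin θ₁) − (x₂cos θ₂ + e sin θ₂)]) = 18.0002 → r = 18
L² = (x₁ − r cos θ₁)² + (r sin θ₁ − e)² = 41615.9803 → L = 204.0000 → L = 204
check at θ₃=338°: x = 219.6320 (printed 219.6320) ✓

r = 18, L = 204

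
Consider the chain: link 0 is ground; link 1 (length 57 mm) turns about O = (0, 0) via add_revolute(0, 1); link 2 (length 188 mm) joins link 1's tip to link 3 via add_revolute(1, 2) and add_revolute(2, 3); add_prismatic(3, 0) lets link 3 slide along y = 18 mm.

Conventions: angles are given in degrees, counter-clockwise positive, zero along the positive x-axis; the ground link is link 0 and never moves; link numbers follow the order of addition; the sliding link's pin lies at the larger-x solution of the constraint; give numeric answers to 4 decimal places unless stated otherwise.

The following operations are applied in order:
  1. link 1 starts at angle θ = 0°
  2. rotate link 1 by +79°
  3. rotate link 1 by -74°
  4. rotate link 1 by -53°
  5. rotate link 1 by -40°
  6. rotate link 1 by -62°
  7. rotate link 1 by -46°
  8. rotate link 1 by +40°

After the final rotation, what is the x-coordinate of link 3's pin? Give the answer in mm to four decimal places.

geometry: r = 57 mm, L = 188 mm, e = 18 mm; θ starts at 0°
rotate link 1 by +79°: θ ← 0° +79° = 79°
rotate link 1 by -74°: θ ← 79° -74° = 5°
rotate link 1 by -53°: θ ← 5° -53° = -48°
rotate link 1 by -40°: θ ← -48° -40° = -88°
rotate link 1 by -62°: θ ← -88° -62° = -150°
rotate link 1 by -46°: θ ← -150° -46° = -196°
rotate link 1 by +40°: θ ← -196° +40° = -156°
crank pin P = (r cos θ, r sin θ) = (-52.072091, -23.183989)
h = r sin θ − e = -23.183989 − 18 = -41.183989
x = r cos θ + √(L² − h²) = -52.072091 + 183.433582 = 131.361491

131.3615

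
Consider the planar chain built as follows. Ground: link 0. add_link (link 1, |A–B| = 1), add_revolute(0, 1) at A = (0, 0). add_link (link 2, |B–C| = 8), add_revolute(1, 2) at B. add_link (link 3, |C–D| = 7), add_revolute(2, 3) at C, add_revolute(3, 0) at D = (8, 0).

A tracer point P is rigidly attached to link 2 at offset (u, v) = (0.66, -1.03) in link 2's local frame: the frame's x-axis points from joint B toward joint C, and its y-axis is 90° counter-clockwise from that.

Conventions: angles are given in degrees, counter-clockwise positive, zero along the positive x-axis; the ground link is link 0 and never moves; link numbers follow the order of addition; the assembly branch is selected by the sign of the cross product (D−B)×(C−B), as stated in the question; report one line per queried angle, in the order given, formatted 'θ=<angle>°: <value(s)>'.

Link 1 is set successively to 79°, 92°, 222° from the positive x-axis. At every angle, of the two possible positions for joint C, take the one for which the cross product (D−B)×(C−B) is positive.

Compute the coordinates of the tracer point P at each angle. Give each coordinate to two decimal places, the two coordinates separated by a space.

A=(0,0), D=(8.00,0)
θ=79°: B = A + 1.00·(cos79°, sin79°) = (0.1908, 0.9816)
θ=79°: |BD| = 7.8706
θ=79°: circle(B,8.00) ∩ circle(D,7.00): a=4.8882, h=6.3329
θ=79°:   candidates: C₊=(5.8307,6.6554) cross=49.844; C₋=(4.2510,-5.9115) cross=-49.844
θ=79°:   branch + wants cross > 0 → take C=(5.8307,6.6554) (cross=49.844)
θ=79°: ex = (C−B)/|BC| = (0.7050,0.7092); ey = (-0.7092,0.7050)
θ=79°: P = B + 0.66·ex + -1.03·ey = (1.3866,0.7236)
θ=92°: B = A + 1.00·(cos92°, sin92°) = (-0.0349, 0.9994)
θ=92°: |BD| = 8.0968
θ=92°: circle(B,8.00) ∩ circle(D,7.00): a=4.9747, h=6.2652
θ=92°:   candidates: C₊=(5.6751,6.6026) cross=50.728; C₋=(4.1284,-5.8319) cross=-50.728
θ=92°:   branch + wants cross > 0 → take C=(5.6751,6.6026) (cross=50.728)
θ=92°: ex = (C−B)/|BC| = (0.7137,0.7004); ey = (-0.7004,0.7137)
θ=92°: P = B + 0.66·ex + -1.03·ey = (1.1576,0.7265)
θ=222°: B = A + 1.00·(cos222°, sin222°) = (-0.7431, -0.6691)
θ=222°: |BD| = 8.7687
θ=222°: circle(B,8.00) ∩ circle(D,7.00): a=5.2397, h=6.0453
θ=222°:   candidates: C₊=(4.0199,5.7584) cross=53.010; C₋=(4.9426,-6.2970) cross=-53.010
θ=222°:   branch + wants cross > 0 → take C=(4.0199,5.7584) (cross=53.010)
θ=222°: ex = (C−B)/|BC| = (0.5954,0.8034); ey = (-0.8034,0.5954)
θ=222°: P = B + 0.66·ex + -1.03·ey = (0.4774,-0.7521)

θ=79°: 1.39 0.72
θ=92°: 1.16 0.73
θ=222°: 0.48 -0.75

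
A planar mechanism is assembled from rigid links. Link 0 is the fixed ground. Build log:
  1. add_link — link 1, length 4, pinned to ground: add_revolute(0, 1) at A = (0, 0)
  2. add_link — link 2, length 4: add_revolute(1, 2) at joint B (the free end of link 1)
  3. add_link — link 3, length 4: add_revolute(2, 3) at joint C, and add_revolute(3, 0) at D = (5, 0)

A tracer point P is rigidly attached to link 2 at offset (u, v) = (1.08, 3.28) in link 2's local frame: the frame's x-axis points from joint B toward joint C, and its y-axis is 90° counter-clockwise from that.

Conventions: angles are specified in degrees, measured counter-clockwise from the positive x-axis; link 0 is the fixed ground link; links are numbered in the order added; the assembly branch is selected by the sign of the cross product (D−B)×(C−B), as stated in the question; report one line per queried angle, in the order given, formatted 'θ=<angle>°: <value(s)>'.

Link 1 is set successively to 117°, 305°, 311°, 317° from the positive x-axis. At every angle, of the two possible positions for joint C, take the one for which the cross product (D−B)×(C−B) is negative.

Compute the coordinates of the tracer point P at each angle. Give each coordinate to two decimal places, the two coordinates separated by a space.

A=(0,0), D=(5.00,0)
θ=117°: B = A + 4.00·(cos117°, sin117°) = (-1.8160, 3.5640)
θ=117°: |BD| = 7.6915
θ=117°: circle(B,4.00) ∩ circle(D,4.00): a=3.8458, h=1.1000
θ=117°:   candidates: C₊=(2.1017,2.7568) cross=8.461; C₋=(1.0823,0.8072) cross=-8.461
θ=117°:   branch - wants cross < 0 → take C=(1.0823,0.8072) (cross=-8.461)
θ=117°: ex = (C−B)/|BC| = (0.7246,-0.6892); ey = (0.6892,0.7246)
θ=117°: P = B + 1.08·ex + 3.28·ey = (1.2272,5.1962)
θ=305°: B = A + 4.00·(cos305°, sin305°) = (2.2943, -3.2766)
θ=305°: |BD| = 4.2493
θ=305°: circle(B,4.00) ∩ circle(D,4.00): a=2.1247, h=3.3891
θ=305°:   candidates: C₊=(1.0339,0.5196) cross=14.401; C₋=(6.2604,-3.7962) cross=-14.401
θ=305°:   branch - wants cross < 0 → take C=(6.2604,-3.7962) (cross=-14.401)
θ=305°: ex = (C−B)/|BC| = (0.9915,-0.1299); ey = (0.1299,0.9915)
θ=305°: P = B + 1.08·ex + 3.28·ey = (3.7912,-0.1647)
θ=311°: B = A + 4.00·(cos311°, sin311°) = (2.6242, -3.0188)
θ=311°: |BD| = 3.8416
θ=311°: circle(B,4.00) ∩ circle(D,4.00): a=1.9208, h=3.5086
θ=311°:   candidates: C₊=(1.0549,0.6605) cross=13.479; C₋=(6.5693,-3.6793) cross=-13.479
θ=311°:   branch - wants cross < 0 → take C=(6.5693,-3.6793) (cross=-13.479)
θ=311°: ex = (C−B)/|BC| = (0.9863,-0.1651); ey = (0.1651,0.9863)
θ=311°: P = B + 1.08·ex + 3.28·ey = (4.2310,0.0378)
θ=317°: B = A + 4.00·(cos317°, sin317°) = (2.9254, -2.7280)
θ=317°: |BD| = 3.4272
θ=317°: circle(B,4.00) ∩ circle(D,4.00): a=1.7136, h=3.6144
θ=317°:   candidates: C₊=(1.0858,0.8239) cross=12.387; C₋=(6.8397,-3.5519) cross=-12.387
θ=317°:   branch - wants cross < 0 → take C=(6.8397,-3.5519) (cross=-12.387)
θ=317°: ex = (C−B)/|BC| = (0.9786,-0.2060); ey = (0.2060,0.9786)
θ=317°: P = B + 1.08·ex + 3.28·ey = (4.6578,0.2592)

θ=117°: 1.23 5.20
θ=305°: 3.79 -0.16
θ=311°: 4.23 0.04
θ=317°: 4.66 0.26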